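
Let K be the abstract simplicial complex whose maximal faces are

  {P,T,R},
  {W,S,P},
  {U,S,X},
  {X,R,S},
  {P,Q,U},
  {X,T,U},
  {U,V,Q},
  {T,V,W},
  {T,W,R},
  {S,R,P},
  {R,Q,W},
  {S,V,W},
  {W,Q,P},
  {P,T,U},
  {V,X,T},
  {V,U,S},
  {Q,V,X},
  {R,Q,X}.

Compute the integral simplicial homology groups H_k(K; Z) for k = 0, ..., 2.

K has 9 vertices, 27 edges, 18 triangles.
rank ∂_0 = 0, rank ∂_1 = 8 ⇒ b_0 = 9 − 0 − 8 = 1; all invariant factors of ∂_1 are 1 so no torsion. So H_0 = Z.
rank ∂_1 = 8, rank ∂_2 = 18 ⇒ b_1 = 27 − 8 − 18 = 1; ∂_2 has invariant factor(s) [2] giving torsion. So H_1 = Z ⊕ Z/2Z.
rank ∂_2 = 18, rank ∂_3 = 0 ⇒ b_2 = 18 − 18 − 0 = 0. So H_2 = 0.

H_0 ≅ Z,  H_1 ≅ Z ⊕ Z/2Z,  H_2 = 0.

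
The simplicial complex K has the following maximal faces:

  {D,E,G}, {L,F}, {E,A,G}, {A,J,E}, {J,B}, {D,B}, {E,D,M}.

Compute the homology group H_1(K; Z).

H_1 ≅ Z.

We work with the vertex ordering A < B < D < E < F < G < J < L < M. The simplices of K, each written with vertices in increasing order, are:

  0-simplices (9): A, B, D, E, F, G, J, L, M
  1-simplices (12): AE, AG, AJ, BD, BJ, DE, DG, DM, EG, EJ, EM, FL
  2-simplices (4): AEG, AEJ, DEG, DEM

Hence C_0 ≅ Z^9, C_1 ≅ Z^12, C_2 ≅ Z^4.

The boundary map ∂_1: C_1 → C_0 maps an edge to its endpoints' difference, ∂[p,q] = q − p. For instance
  ∂EJ = J − E.
As a 9×12 matrix over Z this has rank 7, with invariant factors (1,1,1,1,1,1,1).

Boundary ∂_2: C_2 → C_1 acts by ∂[p,q,r] = [q,r] − [p,r] + [p,q]. For instance
  ∂AEG = EG − AG + AE,
  ∂AEJ = EJ − AJ + AE.
This gives a 12×4 integer matrix of rank 4; reducing to Smith normal form yields diagonal entries (1,1,1,1).

Now H_k = ker ∂_k / im ∂_{k+1}, so:

  H_1: rank ker ∂_1 − rank ∂_2 = (12 − 7) − 4 = 1, and the invariant factors of ∂_2 are all 1, so H_1 = Z.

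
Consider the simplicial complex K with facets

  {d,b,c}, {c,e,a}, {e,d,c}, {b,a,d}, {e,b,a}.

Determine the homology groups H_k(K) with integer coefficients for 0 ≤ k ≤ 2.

H_0 ≅ Z,  H_1 ≅ Z,  H_2 = 0.

Fix the vertex order a < b < c < d < e and write every simplex with vertices in increasing order. Then dim K = 2 and the simplices of K are:

  0-simplices (5): a, b, c, d, e
  1-simplices (10): ab, ac, ad, ae, bc, bd, be, cd, ce, de
  2-simplices (5): abd, abe, ace, bcd, cde

Hence C_0 ≅ Z^5, C_1 ≅ Z^10, C_2 ≅ Z^5.

Boundary ∂_1: C_1 → C_0 sends each edge [p,q] (with p < q) to q − p.
This gives a 5×10 integer matrix of rank 4; reducing to Smith normal form yields diagonal entries (1,1,1,1).

Boundary ∂_2: C_2 → C_1 acts by ∂[p,q,r] = [q,r] − [p,r] + [p,q]. For instance
  ∂ace = ce − ae + ac,
  ∂bcd = cd − bd + bc.
This gives a 10×5 integer matrix of rank 5; reducing to Smith normal form yields diagonal entries (1,1,1,1,1).

Computing H_k = (kernel of ∂_k) / (image of ∂_{k+1}):

  H_0: rank C_0 − rank ∂_1 = 5 − 4 = 1, and the invariant factors of ∂_1 are all 1, so H_0 = Z.
  H_1: rank ker ∂_1 − rank ∂_2 = (10 − 4) − 5 = 1, and the invariant factors of ∂_2 are all 1, so H_1 = Z.
  H_2: rank ker ∂_2 − rank ∂_3 = (5 − 5) − 0 = 0, and there is no ∂_3, so H_2 = 0.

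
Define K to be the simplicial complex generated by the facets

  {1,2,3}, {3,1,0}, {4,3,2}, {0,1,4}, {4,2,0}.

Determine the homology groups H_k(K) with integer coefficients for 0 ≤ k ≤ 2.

H_0 ≅ Z,  H_1 ≅ Z,  H_2 = 0.

We work with the vertex ordering 0 < 1 < 2 < 3 < 4. The simplices of K, each written with vertices in increasing order, are:

  0-simplices (5): [0], [1], [2], [3], [4]
  1-simplices (10): [0,1], [0,2], [0,3], [0,4], [1,2], [1,3], [1,4], [2,3], [2,4], [3,4]
  2-simplices (5): [0,1,3], [0,1,4], [0,2,4], [1,2,3], [2,3,4]

so the chain groups are C_0 ≅ Z^5, C_1 ≅ Z^10, C_2 ≅ Z^5.

Boundary ∂_1: C_1 → C_0 maps an edge to its endpoints' difference, ∂[p,q] = q − p. For instance
  ∂[1,4] = [4] − [1].
As a 5×10 matrix over Z this has rank 4, with invariant factors (1,1,1,1).

Boundary ∂_2: C_2 → C_1 acts by ∂[p,q,r] = [q,r] − [p,r] + [p,q]. For instance
  ∂[1,2,3] = [2,3] − [1,3] + [1,2],
  ∂[0,2,4] = [2,4] − [0,4] + [0,2].
This gives a 10×5 integer matrix of rank 5; reducing to Smith normal form yields diagonal entries (1,1,1,1,1).

Computing H_k = (kernel of ∂_k) / (image of ∂_{k+1}):

  H_0: rank C_0 − rank ∂_1 = 5 − 4 = 1, and the invariant factors of ∂_1 are all 1, so H_0 = Z.
  H_1: rank ker ∂_1 − rank ∂_2 = (10 − 4) − 5 = 1, and the invariant factors of ∂_2 are all 1, so H_1 = Z.
  H_2: rank ker ∂_2 − rank ∂_3 = (5 − 5) − 0 = 0, and there is no ∂_3, so H_2 = 0.

As a check, the Euler characteristic is 5 − 10 + 5 = 0, which agrees with 1 − 1 + 0 = 0.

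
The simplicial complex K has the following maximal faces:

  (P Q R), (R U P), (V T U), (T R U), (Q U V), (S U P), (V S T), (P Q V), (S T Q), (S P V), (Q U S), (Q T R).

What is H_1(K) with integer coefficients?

H_1 = Z_2.

We work with the vertex ordering P < Q < R < S < T < U < V. The simplices of K, each written with vertices in increasing order, are:

  0-simplices (7): P, Q, R, S, T, U, V
  1-simplices (18): PQ, PR, PS, PU, PV, QR, QS, QT, QU, QV, RT, RU, ST, SU, SV, TU, TV, UV
  2-simplices (12): PQR, PQV, PRU, PSU, PSV, QRT, QST, QSU, QUV, RTU, STV, TUV

giving chain groups C_0 ≅ Z^7, C_1 ≅ Z^18, C_2 ≅ Z^12.

The boundary map ∂_1: C_1 → C_0 maps an edge to its endpoints' difference, ∂[p,q] = q − p. For instance
  ∂PV = V − P.
The resulting 7×18 matrix has rank 6, and its Smith normal form has invariant factors (1,1,1,1,1,1).

The boundary map ∂_2: C_2 → C_1 maps a triangle to the signed sum of its edges. For instance
  ∂QRT = RT − QT + QR,
  ∂PSV = SV − PV + PS.
The resulting 18×12 matrix has rank 12, and its Smith normal form has invariant factors (1,1,1,1,1,1,1,1,1,1,1,2).

Now H_k = ker ∂_k / im ∂_{k+1}, so:

  H_1: rank ker ∂_1 − rank ∂_2 = (18 − 6) − 12 = 0, and ∂_2 has invariant factor 2 > 1, so H_1 ≅ Z_2.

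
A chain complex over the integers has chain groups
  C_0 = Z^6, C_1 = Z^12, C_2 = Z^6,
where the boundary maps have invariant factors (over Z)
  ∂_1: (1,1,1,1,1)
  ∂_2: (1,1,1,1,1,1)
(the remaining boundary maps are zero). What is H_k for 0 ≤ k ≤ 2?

H_0: b_0 = 6 − 0 − 5 = 1; torsion from ∂_1 factors > 1: none. So H_0 = Z.
H_1: b_1 = 12 − 5 − 6 = 1; torsion from ∂_2 factors > 1: none. So H_1 = Z.
H_2: b_2 = 6 − 6 − 0 = 0; torsion from ∂_3 factors > 1: none. So H_2 = 0.

H_0 = Z,  H_1 = Z,  H_2 = 0.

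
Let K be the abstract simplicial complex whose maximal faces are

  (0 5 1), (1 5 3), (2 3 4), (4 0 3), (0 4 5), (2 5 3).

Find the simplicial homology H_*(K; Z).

Fix the vertex order 0 < 1 < 2 < 3 < 4 < 5 and write every simplex with vertices in increasing order. Then dim K = 2 and the simplices of K are:

  0-simplices (6): [0], [1], [2], [3], [4], [5]
  1-simplices (12): [0,1], [0,3], [0,4], [0,5], [1,3], [1,5], [2,3], [2,4], [2,5], [3,4], [3,5], [4,5]
  2-simplices (6): [0,1,5], [0,3,4], [0,4,5], [1,3,5], [2,3,4], [2,3,5]

giving chain groups C_0 ≅ Z^6, C_1 ≅ Z^12, C_2 ≅ Z^6.

Boundary ∂_1: C_1 → C_0 sends each edge [p,q] (with p < q) to q − p. For instance
  ∂[3,5] = [5] − [3].
This gives a 6×12 integer matrix of rank 5; reducing to Smith normal form yields diagonal entries (1,1,1,1,1).

Boundary ∂_2: C_2 → C_1 maps a triangle to the signed sum of its edges. For instance
  ∂[0,4,5] = [4,5] − [0,5] + [0,4],
  ∂[0,1,5] = [1,5] − [0,5] + [0,1].
The resulting 12×6 matrix has rank 6, and its Smith normal form has invariant factors (1,1,1,1,1,1).

Computing H_k = (kernel of ∂_k) / (image of ∂_{k+1}):

  H_0: rank C_0 − rank ∂_1 = 6 − 5 = 1, and the invariant factors of ∂_1 are all 1, so H_0 = Z.
  H_1: rank ker ∂_1 − rank ∂_2 = (12 − 5) − 6 = 1, and the invariant factors of ∂_2 are all 1, so H_1 = Z.
  H_2: rank ker ∂_2 − rank ∂_3 = (6 − 6) − 0 = 0, and there is no ∂_3, so H_2 = 0.

(K is a triangulation of the cylinder S^1 x I.)

H_0 ≅ Z,  H_1 ≅ Z,  H_2 = 0.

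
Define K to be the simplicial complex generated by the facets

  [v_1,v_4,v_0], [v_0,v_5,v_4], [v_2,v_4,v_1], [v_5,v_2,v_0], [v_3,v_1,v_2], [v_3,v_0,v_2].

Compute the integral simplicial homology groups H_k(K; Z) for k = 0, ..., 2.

Fix the vertex order v_0 < v_1 < v_2 < v_3 < v_4 < v_5 and write every simplex with vertices in increasing order. Then dim K = 2 and the simplices of K are:

  0-simplices (6): [v_0], [v_1], [v_2], [v_3], [v_4], [v_5]
  1-simplices (12): [v_0,v_1], [v_0,v_2], [v_0,v_3], [v_0,v_4], [v_0,v_5], [v_1,v_2], [v_1,v_3], [v_1,v_4], [v_2,v_3], [v_2,v_4], [v_2,v_5], [v_4,v_5]
  2-simplices (6): [v_0,v_1,v_4], [v_0,v_2,v_3], [v_0,v_2,v_5], [v_0,v_4,v_5], [v_1,v_2,v_3], [v_1,v_2,v_4]

giving chain groups C_0 ≅ Z^6, C_1 ≅ Z^12, C_2 ≅ Z^6.

The boundary map ∂_1: C_1 → C_0 maps an edge to its endpoints' difference, ∂[p,q] = q − p. For instance
  ∂[v_0,v_1] = [v_1] − [v_0].
The resulting 6×12 matrix has rank 5, and its Smith normal form has invariant factors (1,1,1,1,1).

Boundary ∂_2: C_2 → C_1 acts by ∂[p,q,r] = [q,r] − [p,r] + [p,q]. For instance
  ∂[v_0,v_2,v_3] = [v_2,v_3] − [v_0,v_3] + [v_0,v_2],
  ∂[v_0,v_2,v_5] = [v_2,v_5] − [v_0,v_5] + [v_0,v_2].
This gives a 12×6 integer matrix of rank 6; reducing to Smith normal form yields diagonal entries (1,1,1,1,1,1).

Reading off H_k = ker ∂_k / im ∂_{k+1}:

  H_0: rank C_0 − rank ∂_1 = 6 − 5 = 1, and the invariant factors of ∂_1 are all 1, so H_0 ≅ Z.
  H_1: rank ker ∂_1 − rank ∂_2 = (12 − 5) − 6 = 1, and the invariant factors of ∂_2 are all 1, so H_1 ≅ Z.
  H_2: rank ker ∂_2 − rank ∂_3 = (6 − 6) − 0 = 0, and there is no ∂_3, so H_2 ≅ 0.

(K is a triangulation of the cylinder S^1 x I.)

H_0 ≅ Z,  H_1 ≅ Z,  H_2 = 0.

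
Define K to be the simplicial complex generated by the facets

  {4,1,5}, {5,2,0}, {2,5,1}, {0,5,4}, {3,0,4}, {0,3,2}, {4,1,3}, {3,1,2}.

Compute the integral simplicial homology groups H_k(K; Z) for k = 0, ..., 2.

K has 6 vertices, 12 edges, 8 triangles.
rank ∂_0 = 0, rank ∂_1 = 5 ⇒ b_0 = 6 − 0 − 5 = 1; all invariant factors of ∂_1 are 1 so no torsion. So H_0 = Z.
rank ∂_1 = 5, rank ∂_2 = 7 ⇒ b_1 = 12 − 5 − 7 = 0; all invariant factors of ∂_2 are 1 so no torsion. So H_1 = 0.
rank ∂_2 = 7, rank ∂_3 = 0 ⇒ b_2 = 8 − 7 − 0 = 1. So H_2 = Z.

H_0 ≅ Z,  H_1 = 0,  H_2 ≅ Z.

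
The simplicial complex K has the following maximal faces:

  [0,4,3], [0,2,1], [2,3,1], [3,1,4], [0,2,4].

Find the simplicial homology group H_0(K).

H_0 ≅ Z.

Order the vertices as 0 < 1 < 2 < 3 < 4. Listing each simplex with vertices in this order, K has dimension 2 with simplices:

  0-simplices (5): [0], [1], [2], [3], [4]
  1-simplices (10): [0,1], [0,2], [0,3], [0,4], [1,2], [1,3], [1,4], [2,3], [2,4], [3,4]
  2-simplices (5): [0,1,2], [0,2,4], [0,3,4], [1,2,3], [1,3,4]

Hence C_0 ≅ Z^5, C_1 ≅ Z^10, C_2 ≅ Z^5.

Boundary ∂_1: C_1 → C_0 sends each edge [p,q] (with p < q) to q − p. For instance
  ∂[1,2] = [2] − [1].
The 5×10 boundary matrix has rank 4 and Smith normal form diag(1,1,1,1).

The boundary map ∂_2: C_2 → C_1 sends each 2-simplex [p,q,r] to [q,r] − [p,r] + [p,q]. For instance
  ∂[1,2,3] = [2,3] − [1,3] + [1,2],
  ∂[0,3,4] = [3,4] − [0,4] + [0,3].
As a 10×5 matrix over Z this has rank 5, with invariant factors (1,1,1,1,1).

Computing H_k = (kernel of ∂_k) / (image of ∂_{k+1}):

  H_0: rank C_0 − rank ∂_1 = 5 − 4 = 1, and the invariant factors of ∂_1 are all 1, so H_0 ≅ Z.

(K is a triangulation of the Möbius band.)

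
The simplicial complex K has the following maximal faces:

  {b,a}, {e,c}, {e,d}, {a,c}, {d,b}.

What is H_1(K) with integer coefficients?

Fix the vertex order a < b < c < d < e and write every simplex with vertices in increasing order. Then dim K = 1 and the simplices of K are:

  0-simplices (5): a, b, c, d, e
  1-simplices (5): ab, ac, bd, ce, de

Hence C_0 ≅ Z^5, C_1 ≅ Z^5.

∂_1: C_1 → C_0 sends each edge [p,q] (with p < q) to q − p. For instance
  ∂ce = e − c.
The 5×5 boundary matrix has rank 4 and Smith normal form diag(1,1,1,1).

Reading off H_k = ker ∂_k / im ∂_{k+1}:

  H_1: rank ker ∂_1 − rank ∂_2 = (5 − 4) − 0 = 1, and there is no ∂_2, so H_1 ≅ Z.

(K is a triangulation of the circle S^1.)

H_1 = Z.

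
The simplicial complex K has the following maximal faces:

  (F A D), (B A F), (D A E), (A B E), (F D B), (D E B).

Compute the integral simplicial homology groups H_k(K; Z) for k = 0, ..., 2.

K has 5 vertices, 9 edges, 6 triangles.
rank ∂_0 = 0, rank ∂_1 = 4 ⇒ b_0 = 5 − 0 − 4 = 1; all invariant factors of ∂_1 are 1 so no torsion. So H_0 ≅ Z.
rank ∂_1 = 4, rank ∂_2 = 5 ⇒ b_1 = 9 − 4 − 5 = 0; all invariant factors of ∂_2 are 1 so no torsion. So H_1 ≅ 0.
rank ∂_2 = 5, rank ∂_3 = 0 ⇒ b_2 = 6 − 5 − 0 = 1. So H_2 ≅ Z.

H_0 ≅ Z,  H_1 = 0,  H_2 ≅ Z.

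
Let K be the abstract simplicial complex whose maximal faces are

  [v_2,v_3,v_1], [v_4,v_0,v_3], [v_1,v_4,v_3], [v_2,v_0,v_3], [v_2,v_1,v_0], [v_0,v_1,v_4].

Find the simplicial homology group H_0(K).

H_0 = Z.

Take the total order v_0 < v_1 < v_2 < v_3 < v_4 on the vertex set. Then K (dimension 2) consists of the simplices:

  0-simplices (5): [v_0], [v_1], [v_2], [v_3], [v_4]
  1-simplices (9): [v_0,v_1], [v_0,v_2], [v_0,v_3], [v_0,v_4], [v_1,v_2], [v_1,v_3], [v_1,v_4], [v_2,v_3], [v_3,v_4]
  2-simplices (6): [v_0,v_1,v_2], [v_0,v_1,v_4], [v_0,v_2,v_3], [v_0,v_3,v_4], [v_1,v_2,v_3], [v_1,v_3,v_4]

so the chain groups are C_0 ≅ Z^5, C_1 ≅ Z^9, C_2 ≅ Z^6.

Boundary ∂_1: C_1 → C_0 is given by ∂[p,q] = [q] − [p].
This gives a 5×9 integer matrix of rank 4; reducing to Smith normal form yields diagonal entries (1,1,1,1).

Boundary ∂_2: C_2 → C_1 acts by ∂[p,q,r] = [q,r] − [p,r] + [p,q]. For instance
  ∂[v_1,v_2,v_3] = [v_2,v_3] − [v_1,v_3] + [v_1,v_2],
  ∂[v_0,v_3,v_4] = [v_3,v_4] − [v_0,v_4] + [v_0,v_3].
The resulting 9×6 matrix has rank 5, and its Smith normal form has invariant factors (1,1,1,1,1).

From H_k ≅ ker(∂_k) / im(∂_{k+1}) we obtain:

  H_0: rank C_0 − rank ∂_1 = 5 − 4 = 1, and the invariant factors of ∂_1 are all 1, so H_0 ≅ Z.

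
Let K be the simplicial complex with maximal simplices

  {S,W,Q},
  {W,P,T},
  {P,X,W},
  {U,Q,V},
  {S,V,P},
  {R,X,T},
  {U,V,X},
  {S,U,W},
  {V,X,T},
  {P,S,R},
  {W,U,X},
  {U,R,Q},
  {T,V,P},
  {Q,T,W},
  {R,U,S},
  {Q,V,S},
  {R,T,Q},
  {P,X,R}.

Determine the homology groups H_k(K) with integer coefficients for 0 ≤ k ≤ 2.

H_0 ≅ Z,  H_1 ≅ Z × Z/2,  H_2 = 0.

Fix the vertex order P < Q < R < S < T < U < V < W < X and write every simplex with vertices in increasing order. Then dim K = 2 and the simplices of K are:

  0-simplices (9): P, Q, R, S, T, U, V, W, X
  1-simplices (27): PR, PS, PT, PV, PW, PX, QR, QS, QT, QU, QV, QW, RS, RT, RU, RX, SU, SV, SW, TV, TW, TX, UV, UW, UX, VX, WX
  2-simplices (18): PRS, PRX, PSV, PTV, PTW, PWX, QRT, QRU, QSV, QSW, QTW, QUV, RSU, RTX, SUW, TVX, UVX, UWX

so the chain groups are C_0 ≅ Z^9, C_1 ≅ Z^27, C_2 ≅ Z^18.

∂_1: C_1 → C_0 is given by ∂[p,q] = [q] − [p]. For instance
  ∂UX = X − U.
As a 9×27 matrix over Z this has rank 8, with invariant factors (1,1,1,1,1,1,1,1).

∂_2: C_2 → C_1 acts by ∂[p,q,r] = [q,r] − [p,r] + [p,q]. For instance
  ∂PRS = RS − PS + PR,
  ∂SUW = UW − SW + SU.
The 27×18 boundary matrix has rank 18 and Smith normal form diag(1,1,1,1,1,1,1,1,1,1,1,1,1,1,1,1,1,2).

Computing H_k = (kernel of ∂_k) / (image of ∂_{k+1}):

  H_0: rank C_0 − rank ∂_1 = 9 − 8 = 1, and the invariant factors of ∂_1 are all 1, so H_0 = Z.
  H_1: rank ker ∂_1 − rank ∂_2 = (27 − 8) − 18 = 1, and ∂_2 has invariant factor 2 > 1, so H_1 = Z × Z/2.
  H_2: rank ker ∂_2 − rank ∂_3 = (18 − 18) − 0 = 0, and there is no ∂_3, so H_2 = 0.

As a check, the Euler characteristic is 9 − 27 + 18 = 0, which agrees with 1 − 1 + 0 = 0.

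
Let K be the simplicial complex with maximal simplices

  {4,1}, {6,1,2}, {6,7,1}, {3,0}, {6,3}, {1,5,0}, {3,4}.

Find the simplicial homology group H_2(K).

We work with the vertex ordering 0 < 1 < 2 < 3 < 4 < 5 < 6 < 7. The simplices of K, each written with vertices in increasing order, are:

  0-simplices (8): [0], [1], [2], [3], [4], [5], [6], [7]
  1-simplices (12): [0,1], [0,3], [0,5], [1,2], [1,4], [1,5], [1,6], [1,7], [2,6], [3,4], [3,6], [6,7]
  2-simplices (3): [0,1,5], [1,2,6], [1,6,7]

giving chain groups C_0 ≅ Z^8, C_1 ≅ Z^12, C_2 ≅ Z^3.

Boundary ∂_1: C_1 → C_0 is given by ∂[p,q] = [q] − [p]. For instance
  ∂[1,5] = [5] − [1].
The 8×12 boundary matrix has rank 7 and Smith normal form diag(1,1,1,1,1,1,1).

The boundary map ∂_2: C_2 → C_1 maps a triangle to the signed sum of its edges. For instance
  ∂[1,2,6] = [2,6] − [1,6] + [1,2],
  ∂[1,6,7] = [6,7] − [1,7] + [1,6].
The resulting 12×3 matrix has rank 3, and its Smith normal form has invariant factors (1,1,1).

Computing H_k = (kernel of ∂_k) / (image of ∂_{k+1}):

  H_2: rank ker ∂_2 − rank ∂_3 = (3 − 3) − 0 = 0, and there is no ∂_3, so H_2 = 0.

H_2 ≅ 0.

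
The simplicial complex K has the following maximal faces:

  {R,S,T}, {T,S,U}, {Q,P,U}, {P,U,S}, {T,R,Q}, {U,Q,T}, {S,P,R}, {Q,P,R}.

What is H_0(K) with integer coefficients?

H_0 ≅ Z.

We work with the vertex ordering P < Q < R < S < T < U. The simplices of K, each written with vertices in increasing order, are:

  0-simplices (6): P, Q, R, S, T, U
  1-simplices (12): PQ, PR, PS, PU, QR, QT, QU, RS, RT, ST, SU, TU
  2-simplices (8): PQR, PQU, PRS, PSU, QRT, QTU, RST, STU

Hence C_0 ≅ Z^6, C_1 ≅ Z^12, C_2 ≅ Z^8.

Boundary ∂_1: C_1 → C_0 sends each edge [p,q] (with p < q) to q − p. For instance
  ∂ST = T − S.
The resulting 6×12 matrix has rank 5, and its Smith normal form has invariant factors (1,1,1,1,1).

∂_2: C_2 → C_1 acts by ∂[p,q,r] = [q,r] − [p,r] + [p,q]. For instance
  ∂PSU = SU − PU + PS,
  ∂PRS = RS − PS + PR.
The 12×8 boundary matrix has rank 7 and Smith normal form diag(1,1,1,1,1,1,1).

Computing H_k = (kernel of ∂_k) / (image of ∂_{k+1}):

  H_0: rank C_0 − rank ∂_1 = 6 − 5 = 1, and the invariant factors of ∂_1 are all 1, so H_0 = Z.

(K is a triangulation of the 2-sphere S^2.)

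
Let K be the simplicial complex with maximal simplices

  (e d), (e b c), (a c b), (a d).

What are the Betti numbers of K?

b_0 = 1, b_1 = 1, b_2 = 0.

We work with the vertex ordering a < b < c < d < e. The simplices of K, each written with vertices in increasing order, are:

  0-simplices (5): a, b, c, d, e
  1-simplices (7): ab, ac, ad, bc, be, ce, de
  2-simplices (2): abc, bce

giving chain groups C_0 ≅ Z^5, C_1 ≅ Z^7, C_2 ≅ Z^2.

Boundary ∂_1: C_1 → C_0 maps an edge to its endpoints' difference, ∂[p,q] = q − p.
As a 5×7 matrix over Z this has rank 4, with invariant factors (1,1,1,1).

The boundary map ∂_2: C_2 → C_1 acts by ∂[p,q,r] = [q,r] − [p,r] + [p,q]. For instance
  ∂bce = ce − be + bc,
  ∂abc = bc − ac + ab.
As a 7×2 matrix over Z this has rank 2, with invariant factors (1,1).

Computing H_k = (kernel of ∂_k) / (image of ∂_{k+1}):

  H_0: rank C_0 − rank ∂_1 = 5 − 4 = 1, and the invariant factors of ∂_1 are all 1, so H_0 ≅ Z.
  H_1: rank ker ∂_1 − rank ∂_2 = (7 − 4) − 2 = 1, and the invariant factors of ∂_2 are all 1, so H_1 ≅ Z.
  H_2: rank ker ∂_2 − rank ∂_3 = (2 − 2) − 0 = 0, and there is no ∂_3, so H_2 ≅ 0.

As a check, the Euler characteristic is 5 − 7 + 2 = 0, which agrees with 1 − 1 + 0 = 0.

Hence the Betti numbers are b_0 = 1, b_1 = 1, b_2 = 0.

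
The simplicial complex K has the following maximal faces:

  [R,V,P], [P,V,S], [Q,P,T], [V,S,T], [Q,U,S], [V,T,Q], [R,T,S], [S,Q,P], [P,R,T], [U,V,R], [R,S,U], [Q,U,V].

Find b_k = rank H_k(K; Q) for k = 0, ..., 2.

K has 7 vertices, 18 edges, 12 triangles.
rank ∂_0 = 0, rank ∂_1 = 6 ⇒ b_0 = 7 − 0 − 6 = 1; all invariant factors of ∂_1 are 1 so no torsion. So H_0 = Z.
rank ∂_1 = 6, rank ∂_2 = 12 ⇒ b_1 = 18 − 6 − 12 = 0; ∂_2 has invariant factor(s) [2] giving torsion. So H_1 = Z/2.
rank ∂_2 = 12, rank ∂_3 = 0 ⇒ b_2 = 12 − 12 − 0 = 0. So H_2 = 0.

b_0 = 1, b_1 = 0, b_2 = 0.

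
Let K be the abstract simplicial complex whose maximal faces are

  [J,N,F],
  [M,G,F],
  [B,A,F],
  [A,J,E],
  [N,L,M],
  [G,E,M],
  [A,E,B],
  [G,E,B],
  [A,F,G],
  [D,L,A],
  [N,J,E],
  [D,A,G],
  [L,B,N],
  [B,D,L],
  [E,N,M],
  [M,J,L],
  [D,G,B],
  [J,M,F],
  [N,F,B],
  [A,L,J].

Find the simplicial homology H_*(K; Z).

We work with the vertex ordering A < B < D < E < F < G < J < L < M < N. The simplices of K, each written with vertices in increasing order, are:

  0-simplices (10): A, B, D, E, F, G, J, L, M, N
  1-simplices (30): AB, AD, AE, AF, AG, AJ, AL, BD, BE, BF, BG, BL, BN, DG, DL, EG, EJ, EM, EN, FG, FJ, FM, FN, GM, JL, JM, JN, LM, LN, MN
  2-simplices (20): ABE, ABF, ADG, ADL, AEJ, AFG, AJL, BDG, BDL, BEG, BFN, BLN, EGM, EJN, EMN, FGM, FJM, FJN, JLM, LMN

Hence C_0 ≅ Z^10, C_1 ≅ Z^30, C_2 ≅ Z^20.

The boundary map ∂_1: C_1 → C_0 sends each edge [p,q] (with p < q) to q − p. For instance
  ∂FN = N − F.
The resulting 10×30 matrix has rank 9, and its Smith normal form has invariant factors (1,1,1,1,1,1,1,1,1).

The boundary map ∂_2: C_2 → C_1 maps a triangle to the signed sum of its edges. For instance
  ∂ADL = DL − AL + AD,
  ∂AEJ = EJ − AJ + AE.
The 30×20 boundary matrix has rank 20 and Smith normal form diag(1,1,1,1,1,1,1,1,1,1,1,1,1,1,1,1,1,1,1,2).

Reading off H_k = ker ∂_k / im ∂_{k+1}:

  H_0: rank C_0 − rank ∂_1 = 10 − 9 = 1, and the invariant factors of ∂_1 are all 1, so H_0 = Z.
  H_1: rank ker ∂_1 − rank ∂_2 = (30 − 9) − 20 = 1, and ∂_2 has invariant factor 2 > 1, so H_1 = Z ⊕ Z/2Z.
  H_2: rank ker ∂_2 − rank ∂_3 = (20 − 20) − 0 = 0, and there is no ∂_3, so H_2 = 0.

(K is a triangulation of the Klein bottle.)

H_0 = Z,  H_1 = Z ⊕ Z/2Z,  H_2 = 0.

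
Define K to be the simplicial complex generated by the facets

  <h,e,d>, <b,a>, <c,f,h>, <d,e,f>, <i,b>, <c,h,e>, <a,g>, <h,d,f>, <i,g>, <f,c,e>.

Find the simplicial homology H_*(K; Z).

Take the total order a < b < c < d < e < f < g < h < i on the vertex set. Then K (dimension 2) consists of the simplices:

  0-simplices (9): a, b, c, d, e, f, g, h, i
  1-simplices (13): ab, ag, bi, ce, cf, ch, de, df, dh, ef, eh, fh, gi
  2-simplices (6): cef, ceh, cfh, def, deh, dfh

Hence C_0 ≅ Z^9, C_1 ≅ Z^13, C_2 ≅ Z^6.

The boundary map ∂_1: C_1 → C_0 maps an edge to its endpoints' difference, ∂[p,q] = q − p. For instance
  ∂ag = g − a.
The 9×13 boundary matrix has rank 7 and Smith normal form diag(1,1,1,1,1,1,1).

Boundary ∂_2: C_2 → C_1 acts by ∂[p,q,r] = [q,r] − [p,r] + [p,q]. For instance
  ∂cef = ef − cf + ce,
  ∂dfh = fh − dh + df.
The resulting 13×6 matrix has rank 5, and its Smith normal form has invariant factors (1,1,1,1,1).

Computing H_k = (kernel of ∂_k) / (image of ∂_{k+1}):

  H_0: rank C_0 − rank ∂_1 = 9 − 7 = 2, and the invariant factors of ∂_1 are all 1, so H_0 = Z^2.
  H_1: rank ker ∂_1 − rank ∂_2 = (13 − 7) − 5 = 1, and the invariant factors of ∂_2 are all 1, so H_1 = Z.
  H_2: rank ker ∂_2 − rank ∂_3 = (6 − 5) − 0 = 1, and there is no ∂_3, so H_2 = Z.

H_0 = Z^2,  H_1 = Z,  H_2 = Z.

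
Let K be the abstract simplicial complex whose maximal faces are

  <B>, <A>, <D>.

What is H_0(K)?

H_0 ≅ Z^3.

K has 3 vertices.
rank ∂_0 = 0, rank ∂_1 = 0 ⇒ b_0 = 3 − 0 − 0 = 3. So H_0 = Z^3.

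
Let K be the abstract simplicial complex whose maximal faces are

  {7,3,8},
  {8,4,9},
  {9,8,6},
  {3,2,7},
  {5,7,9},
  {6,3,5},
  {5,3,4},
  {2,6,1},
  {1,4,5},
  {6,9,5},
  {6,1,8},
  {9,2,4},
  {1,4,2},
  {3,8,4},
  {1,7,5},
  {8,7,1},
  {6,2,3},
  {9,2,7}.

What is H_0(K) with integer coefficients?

H_0 ≅ Z.

Fix the vertex order 1 < 2 < 3 < 4 < 5 < 6 < 7 < 8 < 9 and write every simplex with vertices in increasing order. Then dim K = 2 and the simplices of K are:

  0-simplices (9): [1], [2], [3], [4], [5], [6], [7], [8], [9]
  1-simplices (27): (27 of them)
  2-simplices (18): [1,2,4], [1,2,6], [1,4,5], [1,5,7], [1,6,8], [1,7,8], [2,3,6], [2,3,7], [2,4,9], [2,7,9], [3,4,5], [3,4,8], [3,5,6], [3,7,8], [4,8,9], [5,6,9], [5,7,9], [6,8,9]

giving chain groups C_0 ≅ Z^9, C_1 ≅ Z^27, C_2 ≅ Z^18.

Boundary ∂_1: C_1 → C_0 sends each edge [p,q] (with p < q) to q − p. For instance
  ∂[1,2] = [2] − [1].
This gives a 9×27 integer matrix of rank 8; reducing to Smith normal form yields diagonal entries (1,1,1,1,1,1,1,1).

The boundary map ∂_2: C_2 → C_1 maps a triangle to the signed sum of its edges. For instance
  ∂[3,5,6] = [5,6] − [3,6] + [3,5],
  ∂[3,7,8] = [7,8] − [3,8] + [3,7].
The 27×18 boundary matrix has rank 17 and Smith normal form diag(1,1,1,1,1,1,1,1,1,1,1,1,1,1,1,1,1).

Computing H_k = (kernel of ∂_k) / (image of ∂_{k+1}):

  H_0: rank C_0 − rank ∂_1 = 9 − 8 = 1, and the invariant factors of ∂_1 are all 1, so H_0 ≅ Z.

(K is a triangulation of the torus T^2.)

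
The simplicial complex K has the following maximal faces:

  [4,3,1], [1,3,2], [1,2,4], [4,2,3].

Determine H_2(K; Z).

Take the total order 1 < 2 < 3 < 4 on the vertex set. Then K (dimension 2) consists of the simplices:

  0-simplices (4): [1], [2], [3], [4]
  1-simplices (6): [1,2], [1,3], [1,4], [2,3], [2,4], [3,4]
  2-simplices (4): [1,2,3], [1,2,4], [1,3,4], [2,3,4]

giving chain groups C_0 ≅ Z^4, C_1 ≅ Z^6, C_2 ≅ Z^4.

The boundary map ∂_1: C_1 → C_0 maps an edge to its endpoints' difference, ∂[p,q] = q − p. For instance
  ∂[1,3] = [3] − [1].
This gives a 4×6 integer matrix of rank 3; reducing to Smith normal form yields diagonal entries (1,1,1).

∂_2: C_2 → C_1 sends each 2-simplex [p,q,r] to [q,r] − [p,r] + [p,q]. For instance
  ∂[1,2,4] = [2,4] − [1,4] + [1,2],
  ∂[2,3,4] = [3,4] − [2,4] + [2,3].
As a 6×4 matrix over Z this has rank 3, with invariant factors (1,1,1).

Computing H_k = (kernel of ∂_k) / (image of ∂_{k+1}):

  H_2: rank ker ∂_2 − rank ∂_3 = (4 − 3) − 0 = 1, and there is no ∂_3, so H_2 = Z.

H_2 = Z.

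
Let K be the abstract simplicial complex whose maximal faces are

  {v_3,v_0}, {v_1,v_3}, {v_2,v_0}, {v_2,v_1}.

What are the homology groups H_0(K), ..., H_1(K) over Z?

H_0 = Z,  H_1 = Z.

K has 4 vertices, 4 edges.
rank ∂_0 = 0, rank ∂_1 = 3 ⇒ b_0 = 4 − 0 − 3 = 1; all invariant factors of ∂_1 are 1 so no torsion. So H_0 = Z.
rank ∂_1 = 3, rank ∂_2 = 0 ⇒ b_1 = 4 − 3 − 0 = 1. So H_1 = Z.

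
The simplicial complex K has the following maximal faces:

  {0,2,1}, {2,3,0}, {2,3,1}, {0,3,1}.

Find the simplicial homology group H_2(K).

H_2 = Z.

Order the vertices as 0 < 1 < 2 < 3. Listing each simplex with vertices in this order, K has dimension 2 with simplices:

  0-simplices (4): [0], [1], [2], [3]
  1-simplices (6): [0,1], [0,2], [0,3], [1,2], [1,3], [2,3]
  2-simplices (4): [0,1,2], [0,1,3], [0,2,3], [1,2,3]

so the chain groups are C_0 ≅ Z^4, C_1 ≅ Z^6, C_2 ≅ Z^4.

Boundary ∂_1: C_1 → C_0 is given by ∂[p,q] = [q] − [p]. For instance
  ∂[2,3] = [3] − [2].
The resulting 4×6 matrix has rank 3, and its Smith normal form has invariant factors (1,1,1).

Boundary ∂_2: C_2 → C_1 sends each 2-simplex [p,q,r] to [q,r] − [p,r] + [p,q]. For instance
  ∂[0,1,2] = [1,2] − [0,2] + [0,1],
  ∂[0,1,3] = [1,3] − [0,3] + [0,1].
The 6×4 boundary matrix has rank 3 and Smith normal form diag(1,1,1).

Computing H_k = (kernel of ∂_k) / (image of ∂_{k+1}):

  H_2: rank ker ∂_2 − rank ∂_3 = (4 − 3) − 0 = 1, and there is no ∂_3, so H_2 ≅ Z.

(K is a triangulation of the 2-sphere S^2.)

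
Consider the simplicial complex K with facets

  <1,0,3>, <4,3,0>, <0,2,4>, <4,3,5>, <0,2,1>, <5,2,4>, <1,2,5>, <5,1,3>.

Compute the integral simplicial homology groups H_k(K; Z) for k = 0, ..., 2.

H_0 ≅ Z,  H_1 = 0,  H_2 ≅ Z.

Order the vertices as 0 < 1 < 2 < 3 < 4 < 5. Listing each simplex with vertices in this order, K has dimension 2 with simplices:

  0-simplices (6): [0], [1], [2], [3], [4], [5]
  1-simplices (12): [0,1], [0,2], [0,3], [0,4], [1,2], [1,3], [1,5], [2,4], [2,5], [3,4], [3,5], [4,5]
  2-simplices (8): [0,1,2], [0,1,3], [0,2,4], [0,3,4], [1,2,5], [1,3,5], [2,4,5], [3,4,5]

so the chain groups are C_0 ≅ Z^6, C_1 ≅ Z^12, C_2 ≅ Z^8.

∂_1: C_1 → C_0 is given by ∂[p,q] = [q] − [p]. For instance
  ∂[2,5] = [5] − [2].
This gives a 6×12 integer matrix of rank 5; reducing to Smith normal form yields diagonal entries (1,1,1,1,1).

The boundary map ∂_2: C_2 → C_1 acts by ∂[p,q,r] = [q,r] − [p,r] + [p,q]. For instance
  ∂[0,2,4] = [2,4] − [0,4] + [0,2],
  ∂[2,4,5] = [4,5] − [2,5] + [2,4].
This gives a 12×8 integer matrix of rank 7; reducing to Smith normal form yields diagonal entries (1,1,1,1,1,1,1).

From H_k ≅ ker(∂_k) / im(∂_{k+1}) we obtain:

  H_0: rank C_0 − rank ∂_1 = 6 − 5 = 1, and the invariant factors of ∂_1 are all 1, so H_0 = Z.
  H_1: rank ker ∂_1 − rank ∂_2 = (12 − 5) − 7 = 0, and the invariant factors of ∂_2 are all 1, so H_1 = 0.
  H_2: rank ker ∂_2 − rank ∂_3 = (8 − 7) − 0 = 1, and there is no ∂_3, so H_2 = Z.

As a check, the Euler characteristic is 6 − 12 + 8 = 2, which agrees with 1 − 0 + 1 = 2.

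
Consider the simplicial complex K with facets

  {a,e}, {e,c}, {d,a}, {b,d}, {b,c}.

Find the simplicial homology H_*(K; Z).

Order the vertices as a < b < c < d < e. Listing each simplex with vertices in this order, K has dimension 1 with simplices:

  0-simplices (5): a, b, c, d, e
  1-simplices (5): ad, ae, bc, bd, ce

giving chain groups C_0 ≅ Z^5, C_1 ≅ Z^5.

∂_1: C_1 → C_0 is given by ∂[p,q] = [q] − [p]. For instance
  ∂bd = d − b.
As a 5×5 matrix over Z this has rank 4, with invariant factors (1,1,1,1).

Reading off H_k = ker ∂_k / im ∂_{k+1}:

  H_0: rank C_0 − rank ∂_1 = 5 − 4 = 1, and the invariant factors of ∂_1 are all 1, so H_0 = Z.
  H_1: rank ker ∂_1 − rank ∂_2 = (5 − 4) − 0 = 1, and there is no ∂_2, so H_1 = Z.

(K is a triangulation of the circle S^1.)

H_0 ≅ Z,  H_1 ≅ Z.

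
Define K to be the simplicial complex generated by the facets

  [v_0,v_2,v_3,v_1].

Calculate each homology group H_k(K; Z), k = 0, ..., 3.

H_0 ≅ Z,  H_1 = 0,  H_2 = 0,  H_3 = 0.

Take the total order v_0 < v_1 < v_2 < v_3 on the vertex set. Then K (dimension 3) consists of the simplices:

  0-simplices (4): [v_0], [v_1], [v_2], [v_3]
  1-simplices (6): [v_0,v_1], [v_0,v_2], [v_0,v_3], [v_1,v_2], [v_1,v_3], [v_2,v_3]
  2-simplices (4): [v_0,v_1,v_2], [v_0,v_1,v_3], [v_0,v_2,v_3], [v_1,v_2,v_3]
  3-simplices (1): [v_0,v_1,v_2,v_3]

so the chain groups are C_0 ≅ Z^4, C_1 ≅ Z^6, C_2 ≅ Z^4, C_3 ≅ Z^1.

∂_1: C_1 → C_0 sends each edge [p,q] (with p < q) to q − p. For instance
  ∂[v_1,v_2] = [v_2] − [v_1].
As a 4×6 matrix over Z this has rank 3, with invariant factors (1,1,1).

The boundary map ∂_2: C_2 → C_1 maps a triangle to the signed sum of its edges. For instance
  ∂[v_1,v_2,v_3] = [v_2,v_3] − [v_1,v_3] + [v_1,v_2],
  ∂[v_0,v_1,v_2] = [v_1,v_2] − [v_0,v_2] + [v_0,v_1].
The resulting 6×4 matrix has rank 3, and its Smith normal form has invariant factors (1,1,1).

Boundary ∂_3: C_3 → C_2 sends each 3-simplex σ to the alternating sum Σ_i (−1)^i (σ with its i-th vertex removed). For instance
  ∂[v_0,v_1,v_2,v_3] = [v_1,v_2,v_3] − [v_0,v_2,v_3] + [v_0,v_1,v_3] − [v_0,v_1,v_2].
This gives a 4×1 integer matrix of rank 1; reducing to Smith normal form yields diagonal entries (1).

Reading off H_k = ker ∂_k / im ∂_{k+1}:

  H_0: rank C_0 − rank ∂_1 = 4 − 3 = 1, and the invariant factors of ∂_1 are all 1, so H_0 ≅ Z.
  H_1: rank ker ∂_1 − rank ∂_2 = (6 − 3) − 3 = 0, and the invariant factors of ∂_2 are all 1, so H_1 ≅ 0.
  H_2: rank ker ∂_2 − rank ∂_3 = (4 − 3) − 1 = 0, and the invariant factors of ∂_3 are all 1, so H_2 ≅ 0.
  H_3: rank ker ∂_3 − rank ∂_4 = (1 − 1) − 0 = 0, and there is no ∂_4, so H_3 ≅ 0.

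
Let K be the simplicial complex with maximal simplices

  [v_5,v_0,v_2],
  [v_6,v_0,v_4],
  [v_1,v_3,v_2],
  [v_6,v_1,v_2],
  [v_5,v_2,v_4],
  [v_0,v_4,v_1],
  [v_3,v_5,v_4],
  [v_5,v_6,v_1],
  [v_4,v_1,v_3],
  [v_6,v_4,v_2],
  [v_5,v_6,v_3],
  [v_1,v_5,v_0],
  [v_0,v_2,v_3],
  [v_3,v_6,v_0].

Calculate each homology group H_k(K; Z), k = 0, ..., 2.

H_0 = Z,  H_1 = Z^2,  H_2 = Z.

Order the vertices as v_0 < v_1 < v_2 < v_3 < v_4 < v_5 < v_6. Listing each simplex with vertices in this order, K has dimension 2 with simplices:

  0-simplices (7): [v_0], [v_1], [v_2], [v_3], [v_4], [v_5], [v_6]
  1-simplices (21): (21 of them)
  2-simplices (14): (14 of them)

so the chain groups are C_0 ≅ Z^7, C_1 ≅ Z^21, C_2 ≅ Z^14.

Boundary ∂_1: C_1 → C_0 is given by ∂[p,q] = [q] − [p]. For instance
  ∂[v_3,v_5] = [v_5] − [v_3].
This gives a 7×21 integer matrix of rank 6; reducing to Smith normal form yields diagonal entries (1,1,1,1,1,1).

Boundary ∂_2: C_2 → C_1 sends each 2-simplex [p,q,r] to [q,r] − [p,r] + [p,q]. For instance
  ∂[v_0,v_1,v_5] = [v_1,v_5] − [v_0,v_5] + [v_0,v_1],
  ∂[v_0,v_3,v_6] = [v_3,v_6] − [v_0,v_6] + [v_0,v_3].
As a 21×14 matrix over Z this has rank 13, with invariant factors (1,1,1,1,1,1,1,1,1,1,1,1,1).

From H_k ≅ ker(∂_k) / im(∂_{k+1}) we obtain:

  H_0: rank C_0 − rank ∂_1 = 7 − 6 = 1, and the invariant factors of ∂_1 are all 1, so H_0 = Z.
  H_1: rank ker ∂_1 − rank ∂_2 = (21 − 6) − 13 = 2, and the invariant factors of ∂_2 are all 1, so H_1 = Z^2.
  H_2: rank ker ∂_2 − rank ∂_3 = (14 − 13) − 0 = 1, and there is no ∂_3, so H_2 = Z.

As a check, the Euler characteristic is 7 − 21 + 14 = 0, which agrees with 1 − 2 + 1 = 0.
(K is a triangulation of the torus T^2.)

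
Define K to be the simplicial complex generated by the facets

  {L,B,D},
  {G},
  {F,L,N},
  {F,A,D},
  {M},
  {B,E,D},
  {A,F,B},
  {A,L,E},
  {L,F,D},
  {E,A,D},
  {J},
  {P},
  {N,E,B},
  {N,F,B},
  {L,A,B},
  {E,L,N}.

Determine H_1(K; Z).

We work with the vertex ordering A < B < D < E < F < G < J < L < M < N < P. The simplices of K, each written with vertices in increasing order, are:

  0-simplices (11): A, B, D, E, F, G, J, L, M, N, P
  1-simplices (18): AB, AD, AE, AF, AL, BD, BE, BF, BL, BN, DE, DF, DL, EL, EN, FL, FN, LN
  2-simplices (12): ABF, ABL, ADE, ADF, AEL, BDE, BDL, BEN, BFN, DFL, ELN, FLN

Hence C_0 ≅ Z^11, C_1 ≅ Z^18, C_2 ≅ Z^12.

The boundary map ∂_1: C_1 → C_0 is given by ∂[p,q] = [q] − [p]. For instance
  ∂AF = F − A.
This gives a 11×18 integer matrix of rank 6; reducing to Smith normal form yields diagonal entries (1,1,1,1,1,1).

∂_2: C_2 → C_1 acts by ∂[p,q,r] = [q,r] − [p,r] + [p,q]. For instance
  ∂BDL = DL − BL + BD,
  ∂FLN = LN − FN + FL.
The resulting 18×12 matrix has rank 12, and its Smith normal form has invariant factors (1,1,1,1,1,1,1,1,1,1,1,2).

Computing H_k = (kernel of ∂_k) / (image of ∂_{k+1}):

  H_1: rank ker ∂_1 − rank ∂_2 = (18 − 6) − 12 = 0, and ∂_2 has invariant factor 2 > 1, so H_1 = Z_2.

(K is a triangulation of the disjoint union of a set of 4 points and the real projective plane RP^2.)

H_1 ≅ Z_2.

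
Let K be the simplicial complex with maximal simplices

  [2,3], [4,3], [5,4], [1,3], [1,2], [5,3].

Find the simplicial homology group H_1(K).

H_1 = Z^2.

We work with the vertex ordering 1 < 2 < 3 < 4 < 5. The simplices of K, each written with vertices in increasing order, are:

  0-simplices (5): [1], [2], [3], [4], [5]
  1-simplices (6): [1,2], [1,3], [2,3], [3,4], [3,5], [4,5]

giving chain groups C_0 ≅ Z^5, C_1 ≅ Z^6.

The boundary map ∂_1: C_1 → C_0 is given by ∂[p,q] = [q] − [p].
This gives a 5×6 integer matrix of rank 4; reducing to Smith normal form yields diagonal entries (1,1,1,1).

From H_k ≅ ker(∂_k) / im(∂_{k+1}) we obtain:

  H_1: rank ker ∂_1 − rank ∂_2 = (6 − 4) − 0 = 2, and there is no ∂_2, so H_1 = Z^2.

(K is a triangulation of a wedge of 2 circles.)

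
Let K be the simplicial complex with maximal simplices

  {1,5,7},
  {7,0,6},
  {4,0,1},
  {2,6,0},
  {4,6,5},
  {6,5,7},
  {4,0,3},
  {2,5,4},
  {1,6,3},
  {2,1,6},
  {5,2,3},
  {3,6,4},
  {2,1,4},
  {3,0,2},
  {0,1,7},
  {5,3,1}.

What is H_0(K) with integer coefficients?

H_0 = Z.

Order the vertices as 0 < 1 < 2 < 3 < 4 < 5 < 6 < 7. Listing each simplex with vertices in this order, K has dimension 2 with simplices:

  0-simplices (8): [0], [1], [2], [3], [4], [5], [6], [7]
  1-simplices (24): (24 of them)
  2-simplices (16): [0,1,4], [0,1,7], [0,2,3], [0,2,6], [0,3,4], [0,6,7], [1,2,4], [1,2,6], [1,3,5], [1,3,6], [1,5,7], [2,3,5], [2,4,5], [3,4,6], [4,5,6], [5,6,7]

giving chain groups C_0 ≅ Z^8, C_1 ≅ Z^24, C_2 ≅ Z^16.

∂_1: C_1 → C_0 maps an edge to its endpoints' difference, ∂[p,q] = q − p.
The 8×24 boundary matrix has rank 7 and Smith normal form diag(1,1,1,1,1,1,1).

∂_2: C_2 → C_1 maps a triangle to the signed sum of its edges. For instance
  ∂[0,1,4] = [1,4] − [0,4] + [0,1],
  ∂[0,1,7] = [1,7] − [0,7] + [0,1].
As a 24×16 matrix over Z this has rank 15, with invariant factors (1,1,1,1,1,1,1,1,1,1,1,1,1,1,1).

Now H_k = ker ∂_k / im ∂_{k+1}, so:

  H_0: rank C_0 − rank ∂_1 = 8 − 7 = 1, and the invariant factors of ∂_1 are all 1, so H_0 ≅ Z.

(K is a triangulation of the torus T^2.)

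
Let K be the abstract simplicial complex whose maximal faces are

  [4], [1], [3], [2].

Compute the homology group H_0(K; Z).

H_0 ≅ Z^4.

Fix the vertex order 1 < 2 < 3 < 4 and write every simplex with vertices in increasing order. Then dim K = 0 and the simplices of K are:

  0-simplices (4): [1], [2], [3], [4]

giving chain groups C_0 ≅ Z^4.

From H_k ≅ ker(∂_k) / im(∂_{k+1}) we obtain:

  H_0: rank C_0 − rank ∂_1 = 4 − 0 = 4, and there is no ∂_1, so H_0 = Z^4.

(K is a triangulation of a set of 4 points.)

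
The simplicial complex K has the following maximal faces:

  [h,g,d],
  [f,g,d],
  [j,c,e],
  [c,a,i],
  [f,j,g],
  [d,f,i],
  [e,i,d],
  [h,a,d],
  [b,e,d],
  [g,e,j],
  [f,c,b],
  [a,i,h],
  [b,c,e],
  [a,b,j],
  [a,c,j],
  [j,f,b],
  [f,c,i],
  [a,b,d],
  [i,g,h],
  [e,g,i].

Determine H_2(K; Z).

K has 10 vertices, 30 edges, 20 triangles.
rank ∂_2 = 20, rank ∂_3 = 0 ⇒ b_2 = 20 − 20 − 0 = 0. So H_2 ≅ 0.

H_2 ≅ 0.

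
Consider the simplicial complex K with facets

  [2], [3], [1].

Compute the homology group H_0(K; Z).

H_0 = Z^3.

Fix the vertex order 1 < 2 < 3 and write every simplex with vertices in increasing order. Then dim K = 0 and the simplices of K are:

  0-simplices (3): [1], [2], [3]

so the chain groups are C_0 ≅ Z^3.

Reading off H_k = ker ∂_k / im ∂_{k+1}:

  H_0: rank C_0 − rank ∂_1 = 3 − 0 = 3, and there is no ∂_1, so H_0 ≅ Z^3.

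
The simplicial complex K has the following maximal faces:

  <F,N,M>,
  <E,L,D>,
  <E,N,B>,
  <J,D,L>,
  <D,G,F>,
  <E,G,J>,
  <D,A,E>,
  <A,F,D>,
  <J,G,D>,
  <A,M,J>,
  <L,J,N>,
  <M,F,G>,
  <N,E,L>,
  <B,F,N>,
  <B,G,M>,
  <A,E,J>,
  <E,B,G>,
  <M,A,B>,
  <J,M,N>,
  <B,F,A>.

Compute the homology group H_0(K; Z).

We work with the vertex ordering A < B < D < E < F < G < J < L < M < N. The simplices of K, each written with vertices in increasing order, are:

  0-simplices (10): A, B, D, E, F, G, J, L, M, N
  1-simplices (30): AB, AD, AE, AF, AJ, AM, BE, BF, BG, BM, BN, DE, DF, DG, DJ, DL, EG, EJ, EL, EN, FG, FM, FN, GJ, GM, JL, JM, JN, LN, MN
  2-simplices (20): ABF, ABM, ADE, ADF, AEJ, AJM, BEG, BEN, BFN, BGM, DEL, DFG, DGJ, DJL, EGJ, ELN, FGM, FMN, JLN, JMN

giving chain groups C_0 ≅ Z^10, C_1 ≅ Z^30, C_2 ≅ Z^20.

The boundary map ∂_1: C_1 → C_0 sends each edge [p,q] (with p < q) to q − p. For instance
  ∂AM = M − A.
The 10×30 boundary matrix has rank 9 and Smith normal form diag(1,1,1,1,1,1,1,1,1).

Boundary ∂_2: C_2 → C_1 sends each 2-simplex [p,q,r] to [q,r] − [p,r] + [p,q]. For instance
  ∂ABM = BM − AM + AB,
  ∂BFN = FN − BN + BF.
The 30×20 boundary matrix has rank 20 and Smith normal form diag(1,1,1,1,1,1,1,1,1,1,1,1,1,1,1,1,1,1,1,2).

Reading off H_k = ker ∂_k / im ∂_{k+1}:

  H_0: rank C_0 − rank ∂_1 = 10 − 9 = 1, and the invariant factors of ∂_1 are all 1, so H_0 ≅ Z.

H_0 = Z.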